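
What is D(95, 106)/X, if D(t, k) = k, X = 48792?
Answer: 53/24396 ≈ 0.0021725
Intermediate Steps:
D(95, 106)/X = 106/48792 = 106*(1/48792) = 53/24396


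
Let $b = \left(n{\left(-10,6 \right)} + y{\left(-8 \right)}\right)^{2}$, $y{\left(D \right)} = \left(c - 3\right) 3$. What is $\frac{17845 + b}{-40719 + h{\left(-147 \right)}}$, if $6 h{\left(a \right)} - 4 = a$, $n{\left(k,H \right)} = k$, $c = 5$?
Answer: $- \frac{107166}{244457} \approx -0.43838$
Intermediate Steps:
$h{\left(a \right)} = \frac{2}{3} + \frac{a}{6}$
$y{\left(D \right)} = 6$ ($y{\left(D \right)} = \left(5 - 3\right) 3 = 2 \cdot 3 = 6$)
$b = 16$ ($b = \left(-10 + 6\right)^{2} = \left(-4\right)^{2} = 16$)
$\frac{17845 + b}{-40719 + h{\left(-147 \right)}} = \frac{17845 + 16}{-40719 + \left(\frac{2}{3} + \frac{1}{6} \left(-147\right)\right)} = \frac{17861}{-40719 + \left(\frac{2}{3} - \frac{49}{2}\right)} = \frac{17861}{-40719 - \frac{143}{6}} = \frac{17861}{- \frac{244457}{6}} = 17861 \left(- \frac{6}{244457}\right) = - \frac{107166}{244457}$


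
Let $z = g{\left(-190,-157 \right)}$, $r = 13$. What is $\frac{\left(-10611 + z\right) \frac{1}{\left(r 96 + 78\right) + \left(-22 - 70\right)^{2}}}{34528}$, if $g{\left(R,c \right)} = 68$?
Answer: $- \frac{811}{26002240} \approx -3.119 \cdot 10^{-5}$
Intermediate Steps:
$z = 68$
$\frac{\left(-10611 + z\right) \frac{1}{\left(r 96 + 78\right) + \left(-22 - 70\right)^{2}}}{34528} = \frac{\left(-10611 + 68\right) \frac{1}{\left(13 \cdot 96 + 78\right) + \left(-22 - 70\right)^{2}}}{34528} = - \frac{10543}{\left(1248 + 78\right) + \left(-92\right)^{2}} \cdot \frac{1}{34528} = - \frac{10543}{1326 + 8464} \cdot \frac{1}{34528} = - \frac{10543}{9790} \cdot \frac{1}{34528} = \left(-10543\right) \frac{1}{9790} \cdot \frac{1}{34528} = \left(- \frac{10543}{9790}\right) \frac{1}{34528} = - \frac{811}{26002240}$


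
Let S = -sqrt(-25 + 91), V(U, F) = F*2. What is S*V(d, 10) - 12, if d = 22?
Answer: -12 - 20*sqrt(66) ≈ -174.48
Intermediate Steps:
V(U, F) = 2*F
S = -sqrt(66) ≈ -8.1240
S*V(d, 10) - 12 = (-sqrt(66))*(2*10) - 12 = -sqrt(66)*20 - 12 = -20*sqrt(66) - 12 = -12 - 20*sqrt(66)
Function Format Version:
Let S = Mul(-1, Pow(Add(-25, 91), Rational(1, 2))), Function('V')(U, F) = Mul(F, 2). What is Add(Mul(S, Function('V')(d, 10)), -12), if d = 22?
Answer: Add(-12, Mul(-20, Pow(66, Rational(1, 2)))) ≈ -174.48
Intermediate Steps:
Function('V')(U, F) = Mul(2, F)
S = Mul(-1, Pow(66, Rational(1, 2))) ≈ -8.1240
Add(Mul(S, Function('V')(d, 10)), -12) = Add(Mul(Mul(-1, Pow(66, Rational(1, 2))), Mul(2, 10)), -12) = Add(Mul(Mul(-1, Pow(66, Rational(1, 2))), 20), -12) = Add(Mul(-20, Pow(66, Rational(1, 2))), -12) = Add(-12, Mul(-20, Pow(66, Rational(1, 2))))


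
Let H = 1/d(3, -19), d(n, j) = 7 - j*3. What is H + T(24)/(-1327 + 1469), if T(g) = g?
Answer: 839/4544 ≈ 0.18464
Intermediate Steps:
d(n, j) = 7 - 3*j
H = 1/64 (H = 1/(7 - 3*(-19)) = 1/(7 + 57) = 1/64 ≈ 0.015625)
H + T(24)/(-1327 + 1469) = 1/64 + 24/(-1327 + 1469) = 1/64 + 24/142 = 1/64 + 24*(1/142) = 1/64 + 12/71 = 839/4544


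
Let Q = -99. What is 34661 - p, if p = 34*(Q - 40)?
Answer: 39387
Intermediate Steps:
p = -4726 (p = 34*(-99 - 40) = 34*(-139) = -4726)
34661 - p = 34661 - 1*(-4726) = 34661 + 4726 = 39387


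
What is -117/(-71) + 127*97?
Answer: 874766/71 ≈ 12321.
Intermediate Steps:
-117/(-71) + 127*97 = -117*(-1/71) + 12319 = 117/71 + 12319 = 874766/71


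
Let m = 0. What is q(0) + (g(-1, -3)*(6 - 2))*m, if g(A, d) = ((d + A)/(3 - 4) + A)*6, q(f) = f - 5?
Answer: -5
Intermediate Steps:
q(f) = -5 + f
g(A, d) = -6*d (g(A, d) = ((A + d)/(-1) + A)*6 = ((A + d)*(-1) + A)*6 = ((-A - d) + A)*6 = -d*6 = -6*d)
q(0) + (g(-1, -3)*(6 - 2))*m = (-5 + 0) + ((-6*(-3))*(6 - 2))*0 = -5 + (18*4)*0 = -5 + 72*0 = -5 + 0 = -5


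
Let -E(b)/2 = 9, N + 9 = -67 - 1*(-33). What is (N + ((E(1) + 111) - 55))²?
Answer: 25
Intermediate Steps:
N = -43 (N = -9 + (-67 - 1*(-33)) = -9 + (-67 + 33) = -9 - 34 = -43)
E(b) = -18 (E(b) = -2*9 = -18)
(N + ((E(1) + 111) - 55))² = (-43 + ((-18 + 111) - 55))² = (-43 + (93 - 55))² = (-43 + 38)² = (-5)² = 25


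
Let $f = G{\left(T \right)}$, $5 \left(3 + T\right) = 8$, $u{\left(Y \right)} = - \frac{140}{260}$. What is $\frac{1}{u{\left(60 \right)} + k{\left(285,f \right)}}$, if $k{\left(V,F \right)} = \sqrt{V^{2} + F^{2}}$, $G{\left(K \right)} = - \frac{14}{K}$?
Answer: $\frac{91}{13743876} + \frac{845 \sqrt{3253}}{13743876} \approx 0.0035132$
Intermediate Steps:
$u{\left(Y \right)} = - \frac{7}{13}$ ($u{\left(Y \right)} = \left(-140\right) \frac{1}{260} = - \frac{7}{13}$)
$T = - \frac{7}{5}$ ($T = -3 + \frac{1}{5} \cdot 8 = -3 + \frac{8}{5} = - \frac{7}{5} \approx -1.4$)
$f = 10$ ($f = - \frac{14}{- \frac{7}{5}} = \left(-14\right) \left(- \frac{5}{7}\right) = 10$)
$k{\left(V,F \right)} = \sqrt{F^{2} + V^{2}}$
$\frac{1}{u{\left(60 \right)} + k{\left(285,f \right)}} = \frac{1}{- \frac{7}{13} + \sqrt{10^{2} + 285^{2}}} = \frac{1}{- \frac{7}{13} + \sqrt{100 + 81225}} = \frac{1}{- \frac{7}{13} + \sqrt{81325}} = \frac{1}{- \frac{7}{13} + 5 \sqrt{3253}}$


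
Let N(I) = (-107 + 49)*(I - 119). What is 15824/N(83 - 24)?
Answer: 1978/435 ≈ 4.5471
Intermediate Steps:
N(I) = 6902 - 58*I (N(I) = -58*(-119 + I) = 6902 - 58*I)
15824/N(83 - 24) = 15824/(6902 - 58*(83 - 24)) = 15824/(6902 - 58*59) = 15824/(6902 - 3422) = 15824/3480 = 15824*(1/3480) = 1978/435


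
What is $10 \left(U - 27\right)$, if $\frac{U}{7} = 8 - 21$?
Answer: $-1180$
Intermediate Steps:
$U = -91$ ($U = 7 \left(8 - 21\right) = 7 \left(-13\right) = -91$)
$10 \left(U - 27\right) = 10 \left(-91 - 27\right) = 10 \left(-118\right) = -1180$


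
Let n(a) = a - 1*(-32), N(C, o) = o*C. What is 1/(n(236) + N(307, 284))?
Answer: 1/87456 ≈ 1.1434e-5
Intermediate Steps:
N(C, o) = C*o
n(a) = 32 + a (n(a) = a + 32 = 32 + a)
1/(n(236) + N(307, 284)) = 1/((32 + 236) + 307*284) = 1/(268 + 87188) = 1/87456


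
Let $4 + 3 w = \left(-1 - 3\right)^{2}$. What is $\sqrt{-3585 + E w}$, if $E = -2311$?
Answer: $i \sqrt{12829} \approx 113.27 i$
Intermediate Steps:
$w = 4$ ($w = - \frac{4}{3} + \frac{\left(-1 - 3\right)^{2}}{3} = - \frac{4}{3} + \frac{\left(-4\right)^{2}}{3} = - \frac{4}{3} + \frac{1}{3} \cdot 16 = - \frac{4}{3} + \frac{16}{3} = 4$)
$\sqrt{-3585 + E w} = \sqrt{-3585 - 9244} = \sqrt{-12829} = i \sqrt{12829}$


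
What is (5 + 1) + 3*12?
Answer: 42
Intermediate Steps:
(5 + 1) + 3*12 = 6 + 36 = 42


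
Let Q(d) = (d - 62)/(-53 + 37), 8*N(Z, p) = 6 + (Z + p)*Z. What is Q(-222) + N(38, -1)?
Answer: 777/4 ≈ 194.25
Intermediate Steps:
N(Z, p) = ¾ + Z*(Z + p)/8 (N(Z, p) = (6 + (Z + p)*Z)/8 = (6 + Z*(Z + p))/8 = ¾ + Z*(Z + p)/8)
Q(d) = 31/8 - d/16 (Q(d) = (-62 + d)/(-16) = (-62 + d)*(-1/16) = 31/8 - d/16)
Q(-222) + N(38, -1) = (31/8 - 1/16*(-222)) + (¾ + (⅛)*38² + (⅛)*38*(-1)) = (31/8 + 111/8) + (¾ + (⅛)*1444 - 19/4) = 71/4 + (¾ + 361/2 - 19/4) = 71/4 + 353/2 = 777/4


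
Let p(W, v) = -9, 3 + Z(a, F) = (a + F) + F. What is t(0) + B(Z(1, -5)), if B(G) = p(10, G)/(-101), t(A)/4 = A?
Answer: 9/101 ≈ 0.089109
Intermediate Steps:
Z(a, F) = -3 + a + 2*F (Z(a, F) = -3 + ((a + F) + F) = -3 + ((F + a) + F) = -3 + (a + 2*F) = -3 + a + 2*F)
t(A) = 4*A
B(G) = 9/101 (B(G) = -9/(-101) = -9*(-1/101) = 9/101)
t(0) + B(Z(1, -5)) = 4*0 + 9/101 = 0 + 9/101 = 9/101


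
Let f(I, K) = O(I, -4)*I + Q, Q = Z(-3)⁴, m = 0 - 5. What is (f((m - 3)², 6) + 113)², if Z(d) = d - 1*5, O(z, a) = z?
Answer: 68973025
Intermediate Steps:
m = -5
Z(d) = -5 + d (Z(d) = d - 5 = -5 + d)
Q = 4096 (Q = (-5 - 3)⁴ = (-8)⁴ = 4096)
f(I, K) = 4096 + I² (f(I, K) = I*I + 4096 = I² + 4096 = 4096 + I²)
(f((m - 3)², 6) + 113)² = ((4096 + ((-5 - 3)²)²) + 113)² = ((4096 + ((-8)²)²) + 113)² = ((4096 + 64²) + 113)² = ((4096 + 4096) + 113)² = (8192 + 113)² = 8305² = 68973025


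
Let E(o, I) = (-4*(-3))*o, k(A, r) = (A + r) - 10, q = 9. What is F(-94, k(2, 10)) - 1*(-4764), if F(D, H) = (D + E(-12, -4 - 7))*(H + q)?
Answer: 2146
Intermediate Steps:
k(A, r) = -10 + A + r
E(o, I) = 12*o
F(D, H) = (-144 + D)*(9 + H) (F(D, H) = (D + 12*(-12))*(H + 9) = (D - 144)*(9 + H) = (-144 + D)*(9 + H))
F(-94, k(2, 10)) - 1*(-4764) = (-1296 - 144*(-10 + 2 + 10) + 9*(-94) - 94*(-10 + 2 + 10)) - 1*(-4764) = (-1296 - 144*2 - 846 - 94*2) + 4764 = (-1296 - 288 - 846 - 188) + 4764 = -2618 + 4764 = 2146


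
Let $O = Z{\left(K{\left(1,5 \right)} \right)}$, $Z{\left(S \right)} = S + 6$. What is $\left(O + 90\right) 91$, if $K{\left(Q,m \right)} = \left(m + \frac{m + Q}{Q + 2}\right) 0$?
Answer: $8736$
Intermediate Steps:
$K{\left(Q,m \right)} = 0$ ($K{\left(Q,m \right)} = \left(m + \frac{Q + m}{2 + Q}\right) 0 = 0$)
$Z{\left(S \right)} = 6 + S$
$O = 6$ ($O = 6 + 0 = 6$)
$\left(O + 90\right) 91 = \left(6 + 90\right) 91 = 96 \cdot 91 = 8736$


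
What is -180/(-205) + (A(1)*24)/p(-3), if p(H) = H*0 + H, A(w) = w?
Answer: -292/41 ≈ -7.1219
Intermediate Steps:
p(H) = H (p(H) = 0 + H = H)
-180/(-205) + (A(1)*24)/p(-3) = -180/(-205) + (1*24)/(-3) = -180*(-1/205) + 24*(-1/3) = 36/41 - 8 = -292/41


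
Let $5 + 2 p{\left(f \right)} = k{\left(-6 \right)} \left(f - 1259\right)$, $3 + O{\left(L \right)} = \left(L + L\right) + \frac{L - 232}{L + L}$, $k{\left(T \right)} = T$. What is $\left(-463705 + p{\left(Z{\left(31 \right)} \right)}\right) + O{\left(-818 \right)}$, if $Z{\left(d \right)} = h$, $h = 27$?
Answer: $- \frac{188814792}{409} \approx -4.6165 \cdot 10^{5}$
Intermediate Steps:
$Z{\left(d \right)} = 27$
$O{\left(L \right)} = -3 + 2 L + \frac{-232 + L}{2 L}$ ($O{\left(L \right)} = -3 + \left(\left(L + L\right) + \frac{L - 232}{L + L}\right) = -3 + \left(2 L + \frac{-232 + L}{2 L}\right) = -3 + 2 L + \frac{-232 + L}{2 L}$)
$p{\left(f \right)} = \frac{7549}{2} - 3 f$ ($p{\left(f \right)} = - \frac{5}{2} + \frac{\left(-6\right) \left(f - 1259\right)}{2} = - \frac{5}{2} + \frac{\left(-6\right) \left(-1259 + f\right)}{2} = - \frac{5}{2} + \frac{7554 - 6 f}{2} = - \frac{5}{2} - \left(-3777 + 3 f\right) = \frac{7549}{2} - 3 f$)
$\left(-463705 + p{\left(Z{\left(31 \right)} \right)}\right) + O{\left(-818 \right)} = \left(-463705 + \left(\frac{7549}{2} - 81\right)\right) - \left(\frac{3277}{2} - \frac{58}{409}\right) = \left(-463705 + \left(\frac{7549}{2} - 81\right)\right) - \frac{1340177}{818} = \left(-463705 + \frac{7387}{2}\right) - \frac{1340177}{818} = - \frac{920023}{2} - \frac{1340177}{818} = - \frac{188814792}{409}$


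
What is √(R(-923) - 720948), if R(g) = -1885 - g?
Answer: I*√721910 ≈ 849.65*I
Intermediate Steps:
√(R(-923) - 720948) = √((-1885 - 1*(-923)) - 720948) = √((-1885 + 923) - 720948) = √(-962 - 720948) = √(-721910) = I*√721910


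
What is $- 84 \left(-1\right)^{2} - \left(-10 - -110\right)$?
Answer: $-184$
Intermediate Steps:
$- 84 \left(-1\right)^{2} - \left(-10 - -110\right) = \left(-84\right) 1 - \left(-10 + 110\right) = -84 - 100 = -184$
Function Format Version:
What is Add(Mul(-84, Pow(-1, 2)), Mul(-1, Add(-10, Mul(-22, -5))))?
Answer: -184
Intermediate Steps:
Add(Mul(-84, Pow(-1, 2)), Mul(-1, Add(-10, Mul(-22, -5)))) = Add(Mul(-84, 1), Mul(-1, Add(-10, 110))) = Add(-84, Mul(-1, 100)) = Add(-84, -100) = -184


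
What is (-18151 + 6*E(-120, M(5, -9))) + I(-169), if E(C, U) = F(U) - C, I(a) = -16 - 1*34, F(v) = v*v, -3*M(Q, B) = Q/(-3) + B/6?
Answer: -943613/54 ≈ -17474.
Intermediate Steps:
M(Q, B) = -B/18 + Q/9 (M(Q, B) = -(Q/(-3) + B/6)/3 = -(Q*(-⅓) + B*(⅙))/3 = -(-Q/3 + B/6)/3 = -B/18 + Q/9)
F(v) = v²
I(a) = -50 (I(a) = -16 - 34 = -50)
E(C, U) = U² - C
(-18151 + 6*E(-120, M(5, -9))) + I(-169) = (-18151 + 6*((-1/18*(-9) + (⅑)*5)² - 1*(-120))) - 50 = (-18151 + 6*((½ + 5/9)² + 120)) - 50 = (-18151 + 6*((19/18)² + 120)) - 50 = (-18151 + 6*(361/324 + 120)) - 50 = (-18151 + 6*(39241/324)) - 50 = (-18151 + 39241/54) - 50 = -940913/54 - 50 = -943613/54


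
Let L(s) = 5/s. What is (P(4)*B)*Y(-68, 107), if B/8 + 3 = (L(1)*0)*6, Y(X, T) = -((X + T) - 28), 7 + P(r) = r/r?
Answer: -1584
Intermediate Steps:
P(r) = -6 (P(r) = -7 + r/r = -7 + 1 = -6)
Y(X, T) = 28 - T - X (Y(X, T) = -((T + X) - 28) = -(-28 + T + X) = 28 - T - X)
B = -24 (B = -24 + 8*(((5/1)*0)*6) = -24 + 8*(((5*1)*0)*6) = -24 + 8*((5*0)*6) = -24 + 8*(0*6) = -24 + 8*0 = -24 + 0 = -24)
(P(4)*B)*Y(-68, 107) = (-6*(-24))*(28 - 1*107 - 1*(-68)) = 144*(28 - 107 + 68) = 144*(-11) = -1584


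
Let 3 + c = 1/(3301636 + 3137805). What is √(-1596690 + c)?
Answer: 2*I*√16552277810466306473/6439441 ≈ 1263.6*I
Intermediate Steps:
c = -19318322/6439441 (c = -3 + 1/(3301636 + 3137805) = -3 + 1/6439441 = -19318322/6439441 ≈ -3.0000)
√(-1596690 + c) = √(-1596690 - 19318322/6439441) = √(-10281810368612/6439441) = 2*I*√16552277810466306473/6439441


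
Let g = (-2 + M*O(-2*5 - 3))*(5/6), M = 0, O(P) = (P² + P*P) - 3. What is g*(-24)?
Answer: 40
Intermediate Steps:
O(P) = -3 + 2*P² (O(P) = (P² + P²) - 3 = 2*P² - 3 = -3 + 2*P²)
g = -5/3 (g = (-2 + 0*(-3 + 2*(-2*5 - 3)²))*(5/6) = (-2 + 0*(-3 + 2*(-10 - 3)²))*(5*(⅙)) = (-2 + 0*(-3 + 2*(-13)²))*(⅚) = (-2 + 0*(-3 + 2*169))*(⅚) = (-2 + 0*(-3 + 338))*(⅚) = (-2 + 0*335)*(⅚) = (-2 + 0)*(⅚) = -2*⅚ = -5/3 ≈ -1.6667)
g*(-24) = -5/3*(-24) = 40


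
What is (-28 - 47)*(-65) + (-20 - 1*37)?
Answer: 4818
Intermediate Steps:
(-28 - 47)*(-65) + (-20 - 1*37) = -75*(-65) + (-20 - 37) = 4875 - 57 = 4818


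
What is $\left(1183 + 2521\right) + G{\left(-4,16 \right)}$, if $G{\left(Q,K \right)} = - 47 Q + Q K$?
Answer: $3828$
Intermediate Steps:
$G{\left(Q,K \right)} = - 47 Q + K Q$
$\left(1183 + 2521\right) + G{\left(-4,16 \right)} = \left(1183 + 2521\right) - 4 \left(-47 + 16\right) = 3704 - -124 = 3704 + 124 = 3828$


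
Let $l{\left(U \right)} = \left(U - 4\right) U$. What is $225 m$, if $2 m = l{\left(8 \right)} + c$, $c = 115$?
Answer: $\frac{33075}{2} \approx 16538.0$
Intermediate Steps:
$l{\left(U \right)} = U \left(-4 + U\right)$ ($l{\left(U \right)} = \left(-4 + U\right) U = U \left(-4 + U\right)$)
$m = \frac{147}{2}$ ($m = \frac{8 \left(-4 + 8\right) + 115}{2} = \frac{8 \cdot 4 + 115}{2} = \frac{32 + 115}{2} = \frac{1}{2} \cdot 147 = \frac{147}{2} \approx 73.5$)
$225 m = 225 \cdot \frac{147}{2} = \frac{33075}{2}$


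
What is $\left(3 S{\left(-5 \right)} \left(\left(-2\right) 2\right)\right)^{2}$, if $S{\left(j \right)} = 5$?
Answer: $3600$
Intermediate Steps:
$\left(3 S{\left(-5 \right)} \left(\left(-2\right) 2\right)\right)^{2} = \left(3 \cdot 5 \left(\left(-2\right) 2\right)\right)^{2} = \left(15 \left(-4\right)\right)^{2} = \left(-60\right)^{2} = 3600$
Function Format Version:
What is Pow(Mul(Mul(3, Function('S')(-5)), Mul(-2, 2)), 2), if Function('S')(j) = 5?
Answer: 3600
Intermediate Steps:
Pow(Mul(Mul(3, Function('S')(-5)), Mul(-2, 2)), 2) = Pow(Mul(Mul(3, 5), Mul(-2, 2)), 2) = Pow(Mul(15, -4), 2) = Pow(-60, 2) = 3600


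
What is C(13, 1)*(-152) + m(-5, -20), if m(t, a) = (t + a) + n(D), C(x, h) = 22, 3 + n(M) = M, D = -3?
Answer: -3375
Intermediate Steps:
n(M) = -3 + M
m(t, a) = -6 + a + t (m(t, a) = (t + a) + (-3 - 3) = (a + t) - 6 = -6 + a + t)
C(13, 1)*(-152) + m(-5, -20) = 22*(-152) + (-6 - 20 - 5) = -3344 - 31 = -3375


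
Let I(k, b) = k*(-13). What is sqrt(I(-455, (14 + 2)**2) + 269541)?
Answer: 32*sqrt(269) ≈ 524.84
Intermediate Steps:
I(k, b) = -13*k
sqrt(I(-455, (14 + 2)**2) + 269541) = sqrt(-13*(-455) + 269541) = sqrt(5915 + 269541) = sqrt(275456) = 32*sqrt(269)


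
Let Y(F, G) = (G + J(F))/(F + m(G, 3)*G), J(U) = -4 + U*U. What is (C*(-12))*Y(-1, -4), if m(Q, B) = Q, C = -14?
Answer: -392/5 ≈ -78.400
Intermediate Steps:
J(U) = -4 + U**2
Y(F, G) = (-4 + G + F**2)/(F + G**2) (Y(F, G) = (G + (-4 + F**2))/(F + G*G) = (-4 + G + F**2)/(F + G**2))
(C*(-12))*Y(-1, -4) = (-14*(-12))*((-4 - 4 + (-1)**2)/(-1 + (-4)**2)) = 168*((-4 - 4 + 1)/(-1 + 16)) = 168*(-7/15) = -392/5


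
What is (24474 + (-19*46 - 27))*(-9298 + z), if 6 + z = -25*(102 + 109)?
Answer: -343670767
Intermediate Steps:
z = -5281 (z = -6 - 25*(102 + 109) = -6 - 25*211 = -6 - 5275 = -5281)
(24474 + (-19*46 - 27))*(-9298 + z) = (24474 + (-19*46 - 27))*(-9298 - 5281) = (24474 + (-874 - 27))*(-14579) = (24474 - 901)*(-14579) = 23573*(-14579) = -343670767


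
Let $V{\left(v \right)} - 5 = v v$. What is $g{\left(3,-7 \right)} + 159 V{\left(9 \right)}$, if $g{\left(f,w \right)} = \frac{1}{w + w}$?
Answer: $\frac{191435}{14} \approx 13674.0$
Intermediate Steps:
$g{\left(f,w \right)} = \frac{1}{2 w}$
$V{\left(v \right)} = 5 + v^{2}$ ($V{\left(v \right)} = 5 + v v = 5 + v^{2}$)
$g{\left(3,-7 \right)} + 159 V{\left(9 \right)} = \frac{1}{2 \left(-7\right)} + 159 \left(5 + 9^{2}\right) = \frac{1}{2} \left(- \frac{1}{7}\right) + 159 \left(5 + 81\right) = - \frac{1}{14} + 159 \cdot 86 = - \frac{1}{14} + 13674 = \frac{191435}{14}$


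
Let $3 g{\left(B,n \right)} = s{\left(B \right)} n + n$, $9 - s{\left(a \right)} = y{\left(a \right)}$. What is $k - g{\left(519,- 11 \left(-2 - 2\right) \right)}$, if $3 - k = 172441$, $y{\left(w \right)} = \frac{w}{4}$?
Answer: $- \frac{512045}{3} \approx -1.7068 \cdot 10^{5}$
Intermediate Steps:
$y{\left(w \right)} = \frac{w}{4}$ ($y{\left(w \right)} = w \frac{1}{4} = \frac{w}{4}$)
$s{\left(a \right)} = 9 - \frac{a}{4}$
$k = -172438$ ($k = 3 - 172441 = -172438$)
$g{\left(B,n \right)} = \frac{n}{3} + \frac{n \left(9 - \frac{B}{4}\right)}{3}$ ($g{\left(B,n \right)} = \frac{\left(9 - \frac{B}{4}\right) n + n}{3} = \frac{n \left(9 - \frac{B}{4}\right) + n}{3} = \frac{n + n \left(9 - \frac{B}{4}\right)}{3} = \frac{n}{3} + \frac{n \left(9 - \frac{B}{4}\right)}{3}$)
$k - g{\left(519,- 11 \left(-2 - 2\right) \right)} = -172438 - \frac{- 11 \left(-2 - 2\right) \left(40 - 519\right)}{12} = -172438 - \frac{\left(-11\right) \left(-4\right) \left(40 - 519\right)}{12} = -172438 - \frac{1}{12} \cdot 44 \left(-479\right) = -172438 - - \frac{5269}{3} = -172438 + \frac{5269}{3} = - \frac{512045}{3}$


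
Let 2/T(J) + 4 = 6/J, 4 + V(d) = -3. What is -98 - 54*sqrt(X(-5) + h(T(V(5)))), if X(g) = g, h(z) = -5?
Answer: -98 - 54*I*sqrt(10) ≈ -98.0 - 170.76*I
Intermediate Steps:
V(d) = -7 (V(d) = -4 - 3 = -7)
T(J) = 2/(-4 + 6/J)
-98 - 54*sqrt(X(-5) + h(T(V(5)))) = -98 - 54*sqrt(-5 - 5) = -98 - 54*I*sqrt(10)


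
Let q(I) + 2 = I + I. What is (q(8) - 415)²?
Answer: 160801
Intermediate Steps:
q(I) = -2 + 2*I (q(I) = -2 + (I + I) = -2 + 2*I)
(q(8) - 415)² = ((-2 + 2*8) - 415)² = ((-2 + 16) - 415)² = (14 - 415)² = (-401)² = 160801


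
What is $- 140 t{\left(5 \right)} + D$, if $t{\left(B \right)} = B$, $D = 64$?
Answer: $-636$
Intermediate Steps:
$- 140 t{\left(5 \right)} + D = \left(-140\right) 5 + 64 = -700 + 64 = -636$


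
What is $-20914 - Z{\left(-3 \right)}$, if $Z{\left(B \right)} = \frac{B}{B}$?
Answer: $-20915$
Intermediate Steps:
$Z{\left(B \right)} = 1$
$-20914 - Z{\left(-3 \right)} = -20914 - 1 = -20915$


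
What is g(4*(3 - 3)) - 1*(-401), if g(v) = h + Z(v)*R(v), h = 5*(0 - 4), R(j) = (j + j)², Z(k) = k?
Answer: 381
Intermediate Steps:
R(j) = 4*j² (R(j) = (2*j)² = 4*j²)
h = -20 (h = 5*(-4) = -20)
g(v) = -20 + 4*v³ (g(v) = -20 + v*(4*v²) = -20 + 4*v³)
g(4*(3 - 3)) - 1*(-401) = (-20 + 4*(4*(3 - 3))³) - 1*(-401) = (-20 + 4*(4*0)³) + 401 = (-20 + 4*0³) + 401 = (-20 + 4*0) + 401 = (-20 + 0) + 401 = -20 + 401 = 381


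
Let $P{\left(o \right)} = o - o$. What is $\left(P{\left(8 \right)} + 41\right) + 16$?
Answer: $57$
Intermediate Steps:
$P{\left(o \right)} = 0$
$\left(P{\left(8 \right)} + 41\right) + 16 = \left(0 + 41\right) + 16 = 41 + 16 = 57$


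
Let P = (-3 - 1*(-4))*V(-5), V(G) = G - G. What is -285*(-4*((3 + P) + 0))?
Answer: 3420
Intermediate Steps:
V(G) = 0
P = 0 (P = (-3 - 1*(-4))*0 = (-3 + 4)*0 = 1*0 = 0)
-285*(-4*((3 + P) + 0)) = -285*(-4*((3 + 0) + 0)) = -285*(-4*(3 + 0)) = -285*(-4*3) = -285*(-12) = -1*(-3420) = 3420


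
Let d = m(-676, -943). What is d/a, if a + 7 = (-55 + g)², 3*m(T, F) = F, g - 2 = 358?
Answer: -943/279054 ≈ -0.0033793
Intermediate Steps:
g = 360 (g = 2 + 358 = 360)
m(T, F) = F/3
a = 93018 (a = -7 + (-55 + 360)² = -7 + 305² = -7 + 93025 = 93018)
d = -943/3 (d = (⅓)*(-943) = -943/3 ≈ -314.33)
d/a = -943/3/93018 = -943/3*1/93018 = -943/279054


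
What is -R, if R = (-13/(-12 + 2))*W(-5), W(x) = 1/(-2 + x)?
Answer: 13/70 ≈ 0.18571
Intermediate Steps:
R = -13/70 (R = (-13/(-12 + 2))/(-2 - 5) = -13/(-10)/(-7) = -13*(-⅒)*(-⅐) = (13/10)*(-⅐) = -13/70 ≈ -0.18571)
-R = -1*(-13/70) = 13/70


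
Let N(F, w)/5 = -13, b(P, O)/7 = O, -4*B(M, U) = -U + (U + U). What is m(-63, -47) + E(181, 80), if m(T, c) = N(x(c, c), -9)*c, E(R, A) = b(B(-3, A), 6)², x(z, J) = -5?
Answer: 4819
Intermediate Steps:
B(M, U) = -U/4 (B(M, U) = -(-U + (U + U))/4 = -(-U + 2*U)/4 = -U/4)
b(P, O) = 7*O
N(F, w) = -65 (N(F, w) = 5*(-13) = -65)
E(R, A) = 1764 (E(R, A) = (7*6)² = 42² = 1764)
m(T, c) = -65*c
m(-63, -47) + E(181, 80) = -65*(-47) + 1764 = 3055 + 1764 = 4819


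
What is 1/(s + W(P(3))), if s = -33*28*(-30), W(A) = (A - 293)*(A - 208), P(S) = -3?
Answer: 1/90176 ≈ 1.1089e-5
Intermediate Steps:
W(A) = (-293 + A)*(-208 + A)
s = 27720 (s = -924*(-30) = 27720)
1/(s + W(P(3))) = 1/(27720 + (60944 + (-3)² - 501*(-3))) = 1/(27720 + (60944 + 9 + 1503)) = 1/(27720 + 62456) = 1/90176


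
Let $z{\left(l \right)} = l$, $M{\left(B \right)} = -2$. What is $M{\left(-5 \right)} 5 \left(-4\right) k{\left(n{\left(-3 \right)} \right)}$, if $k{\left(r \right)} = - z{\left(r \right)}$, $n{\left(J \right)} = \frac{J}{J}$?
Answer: $-40$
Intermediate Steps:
$n{\left(J \right)} = 1$
$k{\left(r \right)} = - r$
$M{\left(-5 \right)} 5 \left(-4\right) k{\left(n{\left(-3 \right)} \right)} = - 2 \cdot 5 \left(-4\right) \left(\left(-1\right) 1\right) = \left(-2\right) \left(-20\right) \left(-1\right) = 40 \left(-1\right) = -40$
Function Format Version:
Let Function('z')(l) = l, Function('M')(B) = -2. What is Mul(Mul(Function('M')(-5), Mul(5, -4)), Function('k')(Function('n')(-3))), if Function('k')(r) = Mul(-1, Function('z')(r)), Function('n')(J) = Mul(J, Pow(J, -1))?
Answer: -40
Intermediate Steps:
Function('n')(J) = 1
Function('k')(r) = Mul(-1, r)
Mul(Mul(Function('M')(-5), Mul(5, -4)), Function('k')(Function('n')(-3))) = Mul(Mul(-2, Mul(5, -4)), Mul(-1, 1)) = Mul(Mul(-2, -20), -1) = Mul(40, -1) = -40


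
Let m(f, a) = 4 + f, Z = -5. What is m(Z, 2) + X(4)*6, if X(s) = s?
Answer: 23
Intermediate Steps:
m(Z, 2) + X(4)*6 = (4 - 5) + 4*6 = -1 + 24 = 23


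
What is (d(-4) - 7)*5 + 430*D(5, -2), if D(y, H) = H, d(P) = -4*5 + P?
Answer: -1015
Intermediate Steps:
d(P) = -20 + P
(d(-4) - 7)*5 + 430*D(5, -2) = ((-20 - 4) - 7)*5 + 430*(-2) = (-24 - 7)*5 - 860 = -31*5 - 860 = -155 - 860 = -1015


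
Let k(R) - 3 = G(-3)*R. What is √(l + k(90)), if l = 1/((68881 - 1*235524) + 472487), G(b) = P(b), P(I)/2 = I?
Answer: I*√12557819074647/152922 ≈ 23.173*I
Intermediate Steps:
P(I) = 2*I
G(b) = 2*b
l = 1/305844 (l = 1/((68881 - 235524) + 472487) = 1/(-166643 + 472487) = 1/305844 ≈ 3.2696e-6)
k(R) = 3 - 6*R (k(R) = 3 + (2*(-3))*R = 3 - 6*R)
√(l + k(90)) = √(1/305844 + (3 - 6*90)) = √(1/305844 + (3 - 540)) = √(1/305844 - 537) = √(-164238227/305844) = I*√12557819074647/152922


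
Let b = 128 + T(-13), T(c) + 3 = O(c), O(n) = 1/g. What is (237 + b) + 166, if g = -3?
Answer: 1583/3 ≈ 527.67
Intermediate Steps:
O(n) = -1/3 (O(n) = 1/(-3) = -1/3)
T(c) = -10/3 (T(c) = -3 - 1/3 = -10/3)
b = 374/3 (b = 128 - 10/3 = 374/3 ≈ 124.67)
(237 + b) + 166 = (237 + 374/3) + 166 = 1085/3 + 166 = 1583/3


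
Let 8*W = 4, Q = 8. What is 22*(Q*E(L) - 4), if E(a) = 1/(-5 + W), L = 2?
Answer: -1144/9 ≈ -127.11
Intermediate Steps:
W = ½ (W = (⅛)*4 = ½ ≈ 0.50000)
E(a) = -2/9 (E(a) = 1/(-5 + ½) = 1/(-9/2) = -2/9)
22*(Q*E(L) - 4) = 22*(8*(-2/9) - 4) = 22*(-16/9 - 4) = 22*(-52/9) = -1144/9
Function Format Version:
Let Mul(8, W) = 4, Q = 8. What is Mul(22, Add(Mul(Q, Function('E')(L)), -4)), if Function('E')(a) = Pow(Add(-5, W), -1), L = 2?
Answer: Rational(-1144, 9) ≈ -127.11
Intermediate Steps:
W = Rational(1, 2) (W = Mul(Rational(1, 8), 4) = Rational(1, 2) ≈ 0.50000)
Function('E')(a) = Rational(-2, 9) (Function('E')(a) = Pow(Add(-5, Rational(1, 2)), -1) = Pow(Rational(-9, 2), -1) = Rational(-2, 9))
Mul(22, Add(Mul(Q, Function('E')(L)), -4)) = Mul(22, Add(Mul(8, Rational(-2, 9)), -4)) = Mul(22, Add(Rational(-16, 9), -4)) = Mul(22, Rational(-52, 9)) = Rational(-1144, 9)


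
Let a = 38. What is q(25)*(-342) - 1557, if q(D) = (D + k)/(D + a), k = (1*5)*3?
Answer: -12419/7 ≈ -1774.1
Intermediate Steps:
k = 15 (k = 5*3 = 15)
q(D) = (15 + D)/(38 + D) (q(D) = (D + 15)/(D + 38) = (15 + D)/(38 + D))
q(25)*(-342) - 1557 = ((15 + 25)/(38 + 25))*(-342) - 1557 = (40/63)*(-342) - 1557 = -1520/7 - 1557 = -12419/7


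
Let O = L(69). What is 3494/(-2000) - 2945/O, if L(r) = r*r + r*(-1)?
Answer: -2785481/1173000 ≈ -2.3747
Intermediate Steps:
L(r) = r² - r
O = 4692 (O = 69*(-1 + 69) = 69*68 = 4692)
3494/(-2000) - 2945/O = 3494/(-2000) - 2945/4692 = 3494*(-1/2000) - 2945*1/4692 = -1747/1000 - 2945/4692 = -2785481/1173000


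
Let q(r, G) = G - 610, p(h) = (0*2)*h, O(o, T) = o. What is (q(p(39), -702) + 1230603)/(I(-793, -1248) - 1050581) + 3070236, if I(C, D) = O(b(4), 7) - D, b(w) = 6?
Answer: 3221680301881/1049327 ≈ 3.0702e+6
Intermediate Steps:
p(h) = 0 (p(h) = 0*h = 0)
I(C, D) = 6 - D
q(r, G) = -610 + G
(q(p(39), -702) + 1230603)/(I(-793, -1248) - 1050581) + 3070236 = ((-610 - 702) + 1230603)/((6 - 1*(-1248)) - 1050581) + 3070236 = (-1312 + 1230603)/((6 + 1248) - 1050581) + 3070236 = 1229291/(1254 - 1050581) + 3070236 = 1229291/(-1049327) + 3070236 = 1229291*(-1/1049327) + 3070236 = -1229291/1049327 + 3070236 = 3221680301881/1049327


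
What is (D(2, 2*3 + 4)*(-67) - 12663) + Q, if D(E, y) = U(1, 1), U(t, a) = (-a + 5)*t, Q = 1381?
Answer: -11550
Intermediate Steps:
U(t, a) = t*(5 - a) (U(t, a) = (5 - a)*t = t*(5 - a))
D(E, y) = 4 (D(E, y) = 1*(5 - 1*1) = 1*(5 - 1) = 1*4 = 4)
(D(2, 2*3 + 4)*(-67) - 12663) + Q = (4*(-67) - 12663) + 1381 = (-268 - 12663) + 1381 = -12931 + 1381 = -11550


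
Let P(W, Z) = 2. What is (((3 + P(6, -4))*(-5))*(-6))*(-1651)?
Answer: -247650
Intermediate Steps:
(((3 + P(6, -4))*(-5))*(-6))*(-1651) = (((3 + 2)*(-5))*(-6))*(-1651) = ((5*(-5))*(-6))*(-1651) = -25*(-6)*(-1651) = 150*(-1651) = -247650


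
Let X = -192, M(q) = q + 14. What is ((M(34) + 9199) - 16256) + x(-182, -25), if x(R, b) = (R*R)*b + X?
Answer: -835301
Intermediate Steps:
M(q) = 14 + q
x(R, b) = -192 + b*R² (x(R, b) = (R*R)*b - 192 = R²*b - 192 = b*R² - 192 = -192 + b*R²)
((M(34) + 9199) - 16256) + x(-182, -25) = (((14 + 34) + 9199) - 16256) + (-192 - 25*(-182)²) = ((48 + 9199) - 16256) + (-192 - 25*33124) = (9247 - 16256) + (-192 - 828100) = -7009 - 828292 = -835301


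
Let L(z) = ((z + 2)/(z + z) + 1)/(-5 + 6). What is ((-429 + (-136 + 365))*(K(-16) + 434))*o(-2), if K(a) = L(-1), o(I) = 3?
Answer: -260700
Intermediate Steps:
L(z) = 1 + (2 + z)/(2*z) (L(z) = ((2 + z)/((2*z)) + 1)/1 = ((2 + z)*(1/(2*z)) + 1)*1 = ((2 + z)/(2*z) + 1)*1 = (1 + (2 + z)/(2*z))*1 = 1 + (2 + z)/(2*z))
K(a) = ½ (K(a) = 3/2 + 1/(-1) = 3/2 - 1 = ½)
((-429 + (-136 + 365))*(K(-16) + 434))*o(-2) = ((-429 + (-136 + 365))*(½ + 434))*3 = ((-429 + 229)*(869/2))*3 = -200*869/2*3 = -86900*3 = -260700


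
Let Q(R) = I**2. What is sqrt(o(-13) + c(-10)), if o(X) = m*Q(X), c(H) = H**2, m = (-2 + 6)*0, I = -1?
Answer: 10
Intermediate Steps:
Q(R) = 1 (Q(R) = (-1)**2 = 1)
m = 0 (m = 4*0 = 0)
o(X) = 0 (o(X) = 0*1 = 0)
sqrt(o(-13) + c(-10)) = sqrt(0 + (-10)**2) = sqrt(0 + 100) = sqrt(100) = 10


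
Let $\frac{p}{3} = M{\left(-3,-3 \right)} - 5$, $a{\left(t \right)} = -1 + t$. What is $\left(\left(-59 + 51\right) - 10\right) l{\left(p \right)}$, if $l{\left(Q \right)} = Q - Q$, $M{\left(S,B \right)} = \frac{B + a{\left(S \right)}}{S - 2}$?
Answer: $0$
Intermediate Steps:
$M{\left(S,B \right)} = \frac{-1 + B + S}{-2 + S}$ ($M{\left(S,B \right)} = \frac{B + \left(-1 + S\right)}{S - 2} = \frac{-1 + B + S}{-2 + S}$)
$p = - \frac{54}{5}$ ($p = 3 \left(\frac{-1 - 3 - 3}{-2 - 3} - 5\right) = 3 \left(\frac{1}{-5} \left(-7\right) - 5\right) = 3 \left(\left(- \frac{1}{5}\right) \left(-7\right) - 5\right) = 3 \left(\frac{7}{5} - 5\right) = 3 \left(- \frac{18}{5}\right) = - \frac{54}{5} \approx -10.8$)
$l{\left(Q \right)} = 0$
$\left(\left(-59 + 51\right) - 10\right) l{\left(p \right)} = \left(\left(-59 + 51\right) - 10\right) 0 = \left(-8 - 10\right) 0 = \left(-18\right) 0 = 0$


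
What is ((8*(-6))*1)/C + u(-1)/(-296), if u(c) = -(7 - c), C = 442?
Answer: -667/8177 ≈ -0.081570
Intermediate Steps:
u(c) = -7 + c
((8*(-6))*1)/C + u(-1)/(-296) = ((8*(-6))*1)/442 + (-7 - 1)/(-296) = -48*1*(1/442) - 8*(-1/296) = -48*1/442 + 1/37 = -24/221 + 1/37 = -667/8177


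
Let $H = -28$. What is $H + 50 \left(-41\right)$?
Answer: $-2078$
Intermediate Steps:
$H + 50 \left(-41\right) = -28 + 50 \left(-41\right) = -28 - 2050 = -2078$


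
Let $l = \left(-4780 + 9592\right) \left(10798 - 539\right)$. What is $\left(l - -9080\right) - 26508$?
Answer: $49348880$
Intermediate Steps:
$l = 49366308$ ($l = 4812 \cdot 10259 = 49366308$)
$\left(l - -9080\right) - 26508 = \left(49366308 - -9080\right) - 26508 = \left(49366308 + 9080\right) - 26508 = 49375388 - 26508 = 49348880$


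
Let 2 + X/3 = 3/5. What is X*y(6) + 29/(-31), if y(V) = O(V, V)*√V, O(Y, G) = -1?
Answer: -29/31 + 21*√6/5 ≈ 9.3524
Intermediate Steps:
y(V) = -√V
X = -21/5 (X = -6 + 3*(3/5) = -6 + 3*((⅕)*3) = -6 + 3*(⅗) = -6 + 9/5 = -21/5 ≈ -4.2000)
X*y(6) + 29/(-31) = -(-21)*√6/5 + 29/(-31) = 21*√6/5 + 29*(-1/31) = 21*√6/5 - 29/31 = -29/31 + 21*√6/5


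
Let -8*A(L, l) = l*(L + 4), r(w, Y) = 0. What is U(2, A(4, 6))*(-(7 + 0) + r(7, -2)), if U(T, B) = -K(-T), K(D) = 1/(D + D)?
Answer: -7/4 ≈ -1.7500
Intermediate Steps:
K(D) = 1/(2*D)
A(L, l) = -l*(4 + L)/8 (A(L, l) = -l*(L + 4)/8 = -l*(4 + L)/8)
U(T, B) = 1/(2*T) (U(T, B) = -1/(2*((-T))) = -(-1/T)/2 = -(-1)/(2*T) = 1/(2*T))
U(2, A(4, 6))*(-(7 + 0) + r(7, -2)) = ((½)/2)*(-(7 + 0) + 0) = ((½)*(½))*(-1*7 + 0) = (-7 + 0)/4 = (¼)*(-7) = -7/4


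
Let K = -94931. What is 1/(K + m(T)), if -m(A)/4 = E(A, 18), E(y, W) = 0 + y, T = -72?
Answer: -1/94643 ≈ -1.0566e-5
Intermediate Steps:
E(y, W) = y
m(A) = -4*A
1/(K + m(T)) = 1/(-94931 - 4*(-72)) = 1/(-94931 + 288) = 1/(-94643) = -1/94643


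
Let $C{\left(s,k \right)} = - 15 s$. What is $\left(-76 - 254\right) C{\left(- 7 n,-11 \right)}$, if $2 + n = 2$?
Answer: $0$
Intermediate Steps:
$n = 0$ ($n = -2 + 2 = 0$)
$\left(-76 - 254\right) C{\left(- 7 n,-11 \right)} = \left(-76 - 254\right) \left(- 15 \left(\left(-7\right) 0\right)\right) = - 330 \left(\left(-15\right) 0\right) = \left(-330\right) 0 = 0$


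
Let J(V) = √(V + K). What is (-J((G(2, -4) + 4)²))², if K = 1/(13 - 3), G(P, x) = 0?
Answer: 161/10 ≈ 16.100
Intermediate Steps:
K = ⅒ (K = 1/10 = ⅒ ≈ 0.10000)
J(V) = √(⅒ + V) (J(V) = √(V + ⅒) = √(⅒ + V))
(-J((G(2, -4) + 4)²))² = (-√(10 + 100*(0 + 4)²)/10)² = (-√(10 + 100*4²)/10)² = (-√(10 + 100*16)/10)² = (-√(10 + 1600)/10)² = (-√1610/10)² = 161/10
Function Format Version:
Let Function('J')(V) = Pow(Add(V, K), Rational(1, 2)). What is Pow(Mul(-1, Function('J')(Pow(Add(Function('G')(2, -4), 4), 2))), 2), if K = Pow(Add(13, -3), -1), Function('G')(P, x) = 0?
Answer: Rational(161, 10) ≈ 16.100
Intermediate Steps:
K = Rational(1, 10) (K = Pow(10, -1) = Rational(1, 10) ≈ 0.10000)
Function('J')(V) = Pow(Add(Rational(1, 10), V), Rational(1, 2)) (Function('J')(V) = Pow(Add(V, Rational(1, 10)), Rational(1, 2)) = Pow(Add(Rational(1, 10), V), Rational(1, 2)))
Pow(Mul(-1, Function('J')(Pow(Add(Function('G')(2, -4), 4), 2))), 2) = Pow(Mul(-1, Mul(Rational(1, 10), Pow(Add(10, Mul(100, Pow(Add(0, 4), 2))), Rational(1, 2)))), 2) = Pow(Mul(-1, Mul(Rational(1, 10), Pow(Add(10, Mul(100, Pow(4, 2))), Rational(1, 2)))), 2) = Pow(Mul(-1, Mul(Rational(1, 10), Pow(Add(10, Mul(100, 16)), Rational(1, 2)))), 2) = Pow(Mul(-1, Mul(Rational(1, 10), Pow(Add(10, 1600), Rational(1, 2)))), 2) = Pow(Mul(-1, Mul(Rational(1, 10), Pow(1610, Rational(1, 2)))), 2) = Pow(Mul(Rational(-1, 10), Pow(1610, Rational(1, 2))), 2) = Rational(161, 10)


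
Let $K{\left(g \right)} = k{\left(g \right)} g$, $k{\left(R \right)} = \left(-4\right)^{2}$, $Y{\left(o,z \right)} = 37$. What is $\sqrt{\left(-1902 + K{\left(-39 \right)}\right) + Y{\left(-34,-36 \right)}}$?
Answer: $i \sqrt{2489} \approx 49.89 i$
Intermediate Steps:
$k{\left(R \right)} = 16$
$K{\left(g \right)} = 16 g$
$\sqrt{\left(-1902 + K{\left(-39 \right)}\right) + Y{\left(-34,-36 \right)}} = \sqrt{\left(-1902 + 16 \left(-39\right)\right) + 37} = \sqrt{\left(-1902 - 624\right) + 37} = \sqrt{-2526 + 37} = \sqrt{-2489} = i \sqrt{2489}$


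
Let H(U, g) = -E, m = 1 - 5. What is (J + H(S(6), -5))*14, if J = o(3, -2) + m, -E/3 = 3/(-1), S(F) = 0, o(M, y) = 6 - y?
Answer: -70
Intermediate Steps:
E = 9 (E = -9/(-1) = -9*(-1) = -3*(-3) = 9)
m = -4
H(U, g) = -9 (H(U, g) = -1*9 = -9)
J = 4 (J = (6 - 1*(-2)) - 4 = (6 + 2) - 4 = 8 - 4 = 4)
(J + H(S(6), -5))*14 = (4 - 9)*14 = -5*14 = -70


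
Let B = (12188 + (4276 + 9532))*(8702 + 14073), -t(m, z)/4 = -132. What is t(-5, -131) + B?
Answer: 592059428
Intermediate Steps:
t(m, z) = 528 (t(m, z) = -4*(-132) = 528)
B = 592058900 (B = (12188 + 13808)*22775 = 25996*22775 = 592058900)
t(-5, -131) + B = 528 + 592058900 = 592059428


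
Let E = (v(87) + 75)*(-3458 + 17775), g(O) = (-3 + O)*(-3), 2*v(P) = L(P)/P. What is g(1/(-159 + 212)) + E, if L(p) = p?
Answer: 114579899/106 ≈ 1.0809e+6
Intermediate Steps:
v(P) = ½ (v(P) = (P/P)/2 = (½)*1 = ½)
g(O) = 9 - 3*O
E = 2161867/2 (E = (½ + 75)*(-3458 + 17775) = (151/2)*14317 = 2161867/2 ≈ 1.0809e+6)
g(1/(-159 + 212)) + E = (9 - 3/(-159 + 212)) + 2161867/2 = (9 - 3/53) + 2161867/2 = 474/53 + 2161867/2 = 114579899/106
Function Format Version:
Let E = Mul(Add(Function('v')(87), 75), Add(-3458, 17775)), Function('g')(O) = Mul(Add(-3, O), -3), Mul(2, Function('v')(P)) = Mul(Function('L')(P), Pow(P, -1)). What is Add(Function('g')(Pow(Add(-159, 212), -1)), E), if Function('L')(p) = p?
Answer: Rational(114579899, 106) ≈ 1.0809e+6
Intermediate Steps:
Function('v')(P) = Rational(1, 2) (Function('v')(P) = Mul(Rational(1, 2), Mul(P, Pow(P, -1))) = Mul(Rational(1, 2), 1) = Rational(1, 2))
Function('g')(O) = Add(9, Mul(-3, O))
E = Rational(2161867, 2) (E = Mul(Add(Rational(1, 2), 75), Add(-3458, 17775)) = Mul(Rational(151, 2), 14317) = Rational(2161867, 2) ≈ 1.0809e+6)
Add(Function('g')(Pow(Add(-159, 212), -1)), E) = Add(Add(9, Mul(-3, Pow(Add(-159, 212), -1))), Rational(2161867, 2)) = Add(Add(9, Mul(-3, Pow(53, -1))), Rational(2161867, 2)) = Add(Add(9, Mul(-3, Rational(1, 53))), Rational(2161867, 2)) = Add(Add(9, Rational(-3, 53)), Rational(2161867, 2)) = Add(Rational(474, 53), Rational(2161867, 2)) = Rational(114579899, 106)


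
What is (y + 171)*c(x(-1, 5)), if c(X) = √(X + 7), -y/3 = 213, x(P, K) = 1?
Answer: -936*√2 ≈ -1323.7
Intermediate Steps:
y = -639 (y = -3*213 = -639)
c(X) = √(7 + X)
(y + 171)*c(x(-1, 5)) = (-639 + 171)*√(7 + 1) = -936*√2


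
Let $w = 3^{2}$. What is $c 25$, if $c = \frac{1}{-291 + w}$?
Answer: $- \frac{25}{282} \approx -0.088652$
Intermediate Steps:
$w = 9$
$c = - \frac{1}{282}$ ($c = \frac{1}{-291 + 9} = \frac{1}{-282} = - \frac{1}{282} \approx -0.0035461$)
$c 25 = \left(- \frac{1}{282}\right) 25 = - \frac{25}{282}$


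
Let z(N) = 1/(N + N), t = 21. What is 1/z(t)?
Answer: 42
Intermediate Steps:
z(N) = 1/(2*N)
1/z(t) = 1/((1/2)/21) = 1/((1/2)*(1/21)) = 1/(1/42) = 42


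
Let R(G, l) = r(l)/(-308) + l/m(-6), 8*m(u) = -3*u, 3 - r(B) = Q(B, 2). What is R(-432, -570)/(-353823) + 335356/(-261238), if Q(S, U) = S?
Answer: -54788579856875/42703589947788 ≈ -1.2830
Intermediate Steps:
r(B) = 3 - B
m(u) = -3*u/8 (m(u) = (-3*u)/8 = -3*u/8)
R(G, l) = -3/308 + 1241*l/2772 (R(G, l) = (3 - l)/(-308) + l/((-3/8*(-6))) = (3 - l)*(-1/308) + l/(9/4) = (-3/308 + l/308) + l*(4/9) = (-3/308 + l/308) + 4*l/9 = -3/308 + 1241*l/2772)
R(-432, -570)/(-353823) + 335356/(-261238) = (-3/308 + (1241/2772)*(-570))/(-353823) + 335356/(-261238) = (-3/308 - 117895/462)*(-1/353823) + 335356*(-1/261238) = -235799/924*(-1/353823) - 167678/130619 = 235799/326932452 - 167678/130619 = -54788579856875/42703589947788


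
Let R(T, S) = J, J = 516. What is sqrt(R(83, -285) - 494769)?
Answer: 3*I*sqrt(54917) ≈ 703.03*I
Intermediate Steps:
R(T, S) = 516
sqrt(R(83, -285) - 494769) = sqrt(516 - 494769) = sqrt(-494253) = 3*I*sqrt(54917)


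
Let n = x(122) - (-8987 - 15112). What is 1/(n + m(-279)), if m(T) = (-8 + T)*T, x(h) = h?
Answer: 1/104294 ≈ 9.5883e-6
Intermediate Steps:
m(T) = T*(-8 + T)
n = 24221 (n = 122 - (-8987 - 15112) = 122 - 1*(-24099) = 122 + 24099 = 24221)
1/(n + m(-279)) = 1/(24221 - 279*(-8 - 279)) = 1/(24221 - 279*(-287)) = 1/(24221 + 80073) = 1/104294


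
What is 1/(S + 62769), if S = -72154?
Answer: -1/9385 ≈ -0.00010655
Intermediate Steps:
1/(S + 62769) = 1/(-72154 + 62769) = 1/(-9385) = -1/9385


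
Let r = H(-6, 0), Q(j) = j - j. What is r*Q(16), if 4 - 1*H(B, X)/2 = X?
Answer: 0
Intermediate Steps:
H(B, X) = 8 - 2*X
Q(j) = 0
r = 8 (r = 8 - 2*0 = 8 + 0 = 8)
r*Q(16) = 8*0 = 0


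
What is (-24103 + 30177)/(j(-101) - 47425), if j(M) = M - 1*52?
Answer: -3037/23789 ≈ -0.12766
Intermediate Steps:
j(M) = -52 + M (j(M) = M - 52 = -52 + M)
(-24103 + 30177)/(j(-101) - 47425) = (-24103 + 30177)/((-52 - 101) - 47425) = 6074/(-153 - 47425) = 6074/(-47578) = 6074*(-1/47578) = -3037/23789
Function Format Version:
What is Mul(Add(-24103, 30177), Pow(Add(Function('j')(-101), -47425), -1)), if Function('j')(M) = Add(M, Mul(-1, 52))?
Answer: Rational(-3037, 23789) ≈ -0.12766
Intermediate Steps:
Function('j')(M) = Add(-52, M) (Function('j')(M) = Add(M, -52) = Add(-52, M))
Mul(Add(-24103, 30177), Pow(Add(Function('j')(-101), -47425), -1)) = Mul(Add(-24103, 30177), Pow(Add(Add(-52, -101), -47425), -1)) = Mul(6074, Pow(Add(-153, -47425), -1)) = Mul(6074, Pow(-47578, -1)) = Mul(6074, Rational(-1, 47578)) = Rational(-3037, 23789)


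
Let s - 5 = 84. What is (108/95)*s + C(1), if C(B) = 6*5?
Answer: 12462/95 ≈ 131.18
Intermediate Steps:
C(B) = 30
s = 89 (s = 5 + 84 = 89)
(108/95)*s + C(1) = (108/95)*89 + 30 = 9612/95 + 30 = 12462/95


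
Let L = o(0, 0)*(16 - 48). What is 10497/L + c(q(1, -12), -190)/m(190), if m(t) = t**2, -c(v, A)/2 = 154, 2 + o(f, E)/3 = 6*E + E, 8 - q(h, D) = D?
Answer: 31573547/577600 ≈ 54.663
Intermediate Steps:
q(h, D) = 8 - D
o(f, E) = -6 + 21*E (o(f, E) = -6 + 3*(6*E + E) = -6 + 3*(7*E) = -6 + 21*E)
c(v, A) = -308 (c(v, A) = -2*154 = -308)
L = 192 (L = (-6 + 21*0)*(16 - 48) = (-6 + 0)*(-32) = -6*(-32) = 192)
10497/L + c(q(1, -12), -190)/m(190) = 10497/192 - 308/(190**2) = 10497*(1/192) - 308/36100 = 3499/64 - 308*1/36100 = 3499/64 - 77/9025 = 31573547/577600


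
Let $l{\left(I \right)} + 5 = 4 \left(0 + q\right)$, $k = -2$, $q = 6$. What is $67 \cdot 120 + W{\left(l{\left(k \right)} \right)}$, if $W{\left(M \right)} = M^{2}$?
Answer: $8401$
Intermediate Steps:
$l{\left(I \right)} = 19$ ($l{\left(I \right)} = -5 + 4 \left(0 + 6\right) = -5 + 4 \cdot 6 = -5 + 24 = 19$)
$67 \cdot 120 + W{\left(l{\left(k \right)} \right)} = 67 \cdot 120 + 19^{2} = 8040 + 361 = 8401$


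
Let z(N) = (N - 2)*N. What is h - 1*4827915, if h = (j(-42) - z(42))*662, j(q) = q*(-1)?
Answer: -5912271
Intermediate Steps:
j(q) = -q
z(N) = N*(-2 + N) (z(N) = (-2 + N)*N = N*(-2 + N))
h = -1084356 (h = (-1*(-42) - 42*(-2 + 42))*662 = (42 - 42*40)*662 = (42 - 1*1680)*662 = (42 - 1680)*662 = -1638*662 = -1084356)
h - 1*4827915 = -1084356 - 1*4827915 = -1084356 - 4827915 = -5912271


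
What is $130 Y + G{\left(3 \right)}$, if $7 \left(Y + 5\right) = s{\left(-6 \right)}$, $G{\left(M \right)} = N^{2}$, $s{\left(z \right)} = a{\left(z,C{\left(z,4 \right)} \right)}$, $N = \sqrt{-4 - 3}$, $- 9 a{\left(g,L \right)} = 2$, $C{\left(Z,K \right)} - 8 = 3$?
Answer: $- \frac{41651}{63} \approx -661.13$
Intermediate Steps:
$C{\left(Z,K \right)} = 11$ ($C{\left(Z,K \right)} = 8 + 3 = 11$)
$a{\left(g,L \right)} = - \frac{2}{9}$ ($a{\left(g,L \right)} = \left(- \frac{1}{9}\right) 2 = - \frac{2}{9}$)
$N = i \sqrt{7}$ ($N = \sqrt{-7} = i \sqrt{7} \approx 2.6458 i$)
$s{\left(z \right)} = - \frac{2}{9}$
$G{\left(M \right)} = -7$ ($G{\left(M \right)} = \left(i \sqrt{7}\right)^{2} = -7$)
$Y = - \frac{317}{63}$ ($Y = -5 + \frac{1}{7} \left(- \frac{2}{9}\right) = -5 - \frac{2}{63} = - \frac{317}{63} \approx -5.0317$)
$130 Y + G{\left(3 \right)} = 130 \left(- \frac{317}{63}\right) - 7 = - \frac{41210}{63} - 7 = - \frac{41651}{63}$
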